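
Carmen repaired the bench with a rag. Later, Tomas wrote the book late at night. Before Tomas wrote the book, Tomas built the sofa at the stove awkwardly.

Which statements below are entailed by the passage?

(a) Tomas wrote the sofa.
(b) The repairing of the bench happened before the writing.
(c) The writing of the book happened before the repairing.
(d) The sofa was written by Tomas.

(a) Not entailed — Tomas wrote the book, not the sofa; the sofa belongs to the building event.
(b) Entailed — the narrative places the repairing before the writing.
(c) Not entailed — the narrative places the repairing before the writing, not after.
(d) Not entailed — Tomas wrote the book, not the sofa; the sofa belongs to the building event.

(b)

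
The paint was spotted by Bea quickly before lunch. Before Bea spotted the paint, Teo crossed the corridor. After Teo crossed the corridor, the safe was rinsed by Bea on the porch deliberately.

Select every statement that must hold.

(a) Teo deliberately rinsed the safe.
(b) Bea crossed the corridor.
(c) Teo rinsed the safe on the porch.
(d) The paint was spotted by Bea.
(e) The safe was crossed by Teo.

(a) Not entailed — the passage has Bea rinsing the safe, not Teo.
(b) Not entailed — the passage has Teo crossing the corridor, not Bea.
(c) Not entailed — the passage has Bea rinsing the safe, not Teo.
(d) Entailed — dropping 'before lunch', 'quickly' leaves a sub-description the original still satisfies.
(e) Not entailed — Teo crossed the corridor, not the safe; the safe belongs to the rinsing event.

(d)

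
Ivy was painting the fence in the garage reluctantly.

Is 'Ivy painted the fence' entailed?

'was painting' is progressive; for an accomplishment like 'paint the fence', it doesn't entail completion.

no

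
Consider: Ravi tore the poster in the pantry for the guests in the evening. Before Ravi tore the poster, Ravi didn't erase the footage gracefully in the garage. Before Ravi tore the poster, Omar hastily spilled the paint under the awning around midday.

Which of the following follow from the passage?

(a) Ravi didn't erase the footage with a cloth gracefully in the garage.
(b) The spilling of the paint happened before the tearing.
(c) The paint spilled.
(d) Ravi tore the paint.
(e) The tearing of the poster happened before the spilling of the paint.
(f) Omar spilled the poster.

(a), (b), (c)

(a) Entailed — under negation, adding a further restriction is entailed: if no such erasing event occurred, none occurred with a cloth either.
(b) Entailed — the narrative places the spilling before the tearing.
(c) Entailed — 'Omar spilled the paint' is causative; it entails the inchoative 'the paint spilled'.
(d) Not entailed — Ravi tore the poster, not the paint; the paint belongs to the spilling event.
(e) Not entailed — the narrative places the spilling before the tearing, not after.
(f) Not entailed — Omar spilled the paint, not the poster; the poster belongs to the tearing event.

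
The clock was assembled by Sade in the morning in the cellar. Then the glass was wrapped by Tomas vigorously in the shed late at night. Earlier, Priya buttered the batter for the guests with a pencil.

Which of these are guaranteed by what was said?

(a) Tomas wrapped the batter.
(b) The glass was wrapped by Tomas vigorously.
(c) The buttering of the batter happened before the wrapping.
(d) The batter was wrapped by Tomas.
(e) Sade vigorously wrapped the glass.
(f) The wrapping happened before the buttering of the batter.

(a) Not entailed — Tomas wrapped the glass, not the batter; the batter belongs to the buttering event.
(b) Entailed — every conjunct here is already in the original wrapping event.
(c) Entailed — the narrative places the buttering before the wrapping.
(d) Not entailed — Tomas wrapped the glass, not the batter; the batter belongs to the buttering event.
(e) Not entailed — the passage has Tomas wrapping the glass, not Sade.
(f) Not entailed — the narrative places the buttering before the wrapping, not after.

(b), (c)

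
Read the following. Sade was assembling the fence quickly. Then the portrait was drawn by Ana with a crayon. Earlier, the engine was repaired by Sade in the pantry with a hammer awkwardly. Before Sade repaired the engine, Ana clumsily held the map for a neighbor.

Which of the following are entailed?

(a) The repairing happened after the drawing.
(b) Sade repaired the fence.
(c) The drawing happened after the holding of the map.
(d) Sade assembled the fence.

(c)

(a) Not entailed — the narrative places the repairing before the drawing, not after.
(b) Not entailed — Sade repaired the engine, not the fence; the fence belongs to the assembling event.
(c) Entailed — the narrative places the holding before the drawing.
(d) Not entailed — 'was assembling' is progressive on an accomplishment; it does not entail the completed 'assembled'.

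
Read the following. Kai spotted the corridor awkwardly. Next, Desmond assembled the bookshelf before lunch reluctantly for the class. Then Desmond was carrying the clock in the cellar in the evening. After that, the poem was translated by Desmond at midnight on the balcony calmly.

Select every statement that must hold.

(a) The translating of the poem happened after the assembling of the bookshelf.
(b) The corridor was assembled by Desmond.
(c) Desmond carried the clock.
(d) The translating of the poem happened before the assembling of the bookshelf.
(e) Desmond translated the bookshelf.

(a) Entailed — the narrative places the assembling before the translating.
(b) Not entailed — Desmond assembled the bookshelf, not the corridor; the corridor belongs to the spotting event.
(c) Entailed — 'carry' is an activity; 'was carrying' entails that some carrying happened, so 'carried' holds.
(d) Not entailed — the narrative places the assembling before the translating, not after.
(e) Not entailed — Desmond translated the poem, not the bookshelf; the bookshelf belongs to the assembling event.

(a), (c)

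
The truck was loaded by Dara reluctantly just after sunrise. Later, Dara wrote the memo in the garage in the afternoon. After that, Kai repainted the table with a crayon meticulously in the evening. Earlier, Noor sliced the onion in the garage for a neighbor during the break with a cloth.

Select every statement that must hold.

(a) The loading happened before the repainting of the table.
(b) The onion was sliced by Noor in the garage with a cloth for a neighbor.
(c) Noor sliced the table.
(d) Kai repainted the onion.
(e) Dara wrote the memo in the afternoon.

(a) Entailed — the narrative places the loading before the repainting.
(b) Entailed — every conjunct here is already in the original slicing event.
(c) Not entailed — Noor sliced the onion, not the table; the table belongs to the repainting event.
(d) Not entailed — Kai repainted the table, not the onion; the onion belongs to the slicing event.
(e) Entailed — dropping 'in the garage' leaves a sub-description the original still satisfies.

(a), (b), (e)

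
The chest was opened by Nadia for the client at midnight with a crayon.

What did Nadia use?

a crayon

'with a crayon' marks the instrument of the opening event.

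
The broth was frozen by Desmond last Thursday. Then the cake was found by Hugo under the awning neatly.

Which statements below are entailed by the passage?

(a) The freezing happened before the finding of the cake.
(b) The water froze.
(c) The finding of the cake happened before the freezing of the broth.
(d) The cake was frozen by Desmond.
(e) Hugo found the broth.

(a) Entailed — the narrative places the freezing before the finding.
(b) Not entailed — the broth is what froze, not the water.
(c) Not entailed — the narrative places the freezing before the finding, not after.
(d) Not entailed — Desmond froze the broth, not the cake; the cake belongs to the finding event.
(e) Not entailed — Hugo found the cake, not the broth; the broth belongs to the freezing event.

(a)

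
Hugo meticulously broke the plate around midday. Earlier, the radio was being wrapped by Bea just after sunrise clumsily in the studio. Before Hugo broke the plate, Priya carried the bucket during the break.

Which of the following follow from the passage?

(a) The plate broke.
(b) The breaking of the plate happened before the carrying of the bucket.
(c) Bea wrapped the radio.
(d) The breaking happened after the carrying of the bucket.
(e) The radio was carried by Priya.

(a), (d)

(a) Entailed — 'Hugo broke the plate' is causative; it entails the inchoative 'the plate broke'.
(b) Not entailed — the narrative places the carrying before the breaking, not after.
(c) Not entailed — 'was wrapping' is progressive on an accomplishment; it does not entail the completed 'wrapped'.
(d) Entailed — the narrative places the carrying before the breaking.
(e) Not entailed — Priya carried the bucket, not the radio; the radio belongs to the wrapping event.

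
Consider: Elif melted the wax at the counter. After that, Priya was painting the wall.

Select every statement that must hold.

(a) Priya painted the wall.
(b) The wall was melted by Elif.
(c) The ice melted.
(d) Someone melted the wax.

(a) Not entailed — 'was painting' is progressive on an accomplishment; it does not entail the completed 'painted'.
(b) Not entailed — Elif melted the wax, not the wall; the wall belongs to the painting event.
(c) Not entailed — the wax is what melted, not the ice.
(d) Entailed — this follows by dropping conjuncts from the melting event's description.

(d)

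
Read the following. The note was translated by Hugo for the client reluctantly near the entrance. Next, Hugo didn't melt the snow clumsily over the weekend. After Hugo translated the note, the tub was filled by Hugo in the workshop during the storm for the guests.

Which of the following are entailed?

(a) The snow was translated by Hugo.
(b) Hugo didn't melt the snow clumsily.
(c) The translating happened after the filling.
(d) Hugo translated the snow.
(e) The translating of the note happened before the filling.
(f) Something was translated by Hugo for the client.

(a) Not entailed — Hugo translated the note, not the snow; the snow belongs to the melting event.
(b) Not entailed — dropping 'over the weekend' under negation is not valid — the original leaves open that Hugo melted the snow some other way.
(c) Not entailed — the narrative places the translating before the filling, not after.
(d) Not entailed — Hugo translated the note, not the snow; the snow belongs to the melting event.
(e) Entailed — the narrative places the translating before the filling.
(f) Entailed — dropping 'reluctantly', 'near the entrance' and generalizing the patient leaves a sub-description the original still satisfies.

(e), (f)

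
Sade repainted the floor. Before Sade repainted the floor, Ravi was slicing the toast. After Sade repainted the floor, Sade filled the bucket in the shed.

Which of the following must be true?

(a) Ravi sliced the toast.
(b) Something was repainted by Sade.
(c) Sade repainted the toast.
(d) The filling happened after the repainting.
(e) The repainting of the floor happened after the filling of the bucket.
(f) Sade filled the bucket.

(a) Not entailed — 'was slicing' is progressive on an accomplishment; it does not entail the completed 'sliced'.
(b) Entailed — every conjunct here is already in the original repainting event.
(c) Not entailed — Sade repainted the floor, not the toast; the toast belongs to the slicing event.
(d) Entailed — the narrative places the repainting before the filling.
(e) Not entailed — the narrative places the repainting before the filling, not after.
(f) Entailed — this follows by dropping conjuncts from the filling event's description.

(b), (d), (f)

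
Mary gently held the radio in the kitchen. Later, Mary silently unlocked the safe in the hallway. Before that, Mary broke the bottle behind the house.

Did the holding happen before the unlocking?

The narrative orders the holding before the unlocking.

yes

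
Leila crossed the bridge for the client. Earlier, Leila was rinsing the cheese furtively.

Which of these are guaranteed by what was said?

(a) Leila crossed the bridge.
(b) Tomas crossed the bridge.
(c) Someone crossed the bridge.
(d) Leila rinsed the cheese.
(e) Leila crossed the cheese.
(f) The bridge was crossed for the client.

(a), (c), (d), (f)

(a) Entailed — dropping 'for the client' leaves a sub-description the original still satisfies.
(b) Not entailed — the passage has Leila crossing the bridge, not Tomas.
(c) Entailed — this follows by dropping conjuncts from the crossing event's description.
(d) Entailed — 'rinse' is an activity; 'was rinsing' entails that some rinsing happened, so 'rinsed' holds.
(e) Not entailed — Leila crossed the bridge, not the cheese; the cheese belongs to the rinsing event.
(f) Entailed — this follows by dropping conjuncts from the crossing event's description.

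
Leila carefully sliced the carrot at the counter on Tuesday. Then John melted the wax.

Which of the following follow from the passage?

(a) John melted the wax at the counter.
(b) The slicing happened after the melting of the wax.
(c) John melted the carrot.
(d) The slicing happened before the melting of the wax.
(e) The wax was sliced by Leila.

(a) Not entailed — 'at the counter' adds information not in the original event.
(b) Not entailed — the narrative places the slicing before the melting, not after.
(c) Not entailed — John melted the wax, not the carrot; the carrot belongs to the slicing event.
(d) Entailed — the narrative places the slicing before the melting.
(e) Not entailed — Leila sliced the carrot, not the wax; the wax belongs to the melting event.

(d)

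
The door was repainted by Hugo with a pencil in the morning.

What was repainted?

the door

'the door' marks the patient of the repainting event.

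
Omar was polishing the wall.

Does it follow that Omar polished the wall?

'polish' is atelic; if Omar was polishing the wall, then Omar polished the wall (for some time).

yes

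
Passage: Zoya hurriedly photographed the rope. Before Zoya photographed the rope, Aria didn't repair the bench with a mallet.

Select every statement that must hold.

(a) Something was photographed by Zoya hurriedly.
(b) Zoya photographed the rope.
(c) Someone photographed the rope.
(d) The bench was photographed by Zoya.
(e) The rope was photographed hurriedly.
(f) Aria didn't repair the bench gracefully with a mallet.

(a) Entailed — every conjunct here is already in the original photographing event.
(b) Entailed — this follows by dropping conjuncts from the photographing event's description.
(c) Entailed — this follows by dropping conjuncts from the photographing event's description.
(d) Not entailed — Zoya photographed the rope, not the bench; the bench belongs to the repairing event.
(e) Entailed — the original entails any weakening of itself; this just generalizes the agent.
(f) Entailed — under negation, adding a further restriction is entailed: if no such repairing event occurred, none occurred gracefully either.

(a), (b), (c), (e), (f)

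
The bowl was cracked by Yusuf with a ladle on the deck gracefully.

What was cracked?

'the bowl' marks the patient of the cracking event.

the bowl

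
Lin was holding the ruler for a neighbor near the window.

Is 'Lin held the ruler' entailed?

yes

'hold' is atelic; if Lin was holding the ruler, then Lin held the ruler (for some time).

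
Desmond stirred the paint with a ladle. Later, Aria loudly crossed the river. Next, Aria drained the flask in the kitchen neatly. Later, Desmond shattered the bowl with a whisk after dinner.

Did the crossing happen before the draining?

The narrative orders the crossing before the draining.

yes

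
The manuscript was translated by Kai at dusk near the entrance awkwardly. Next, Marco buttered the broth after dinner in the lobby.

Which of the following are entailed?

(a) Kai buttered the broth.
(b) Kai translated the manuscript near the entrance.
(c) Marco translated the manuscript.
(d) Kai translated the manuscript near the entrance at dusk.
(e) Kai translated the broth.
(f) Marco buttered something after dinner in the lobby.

(b), (d), (f)

(a) Not entailed — the passage has Marco buttering the broth, not Kai.
(b) Entailed — the original entails any weakening of itself; this just drops 'awkwardly', 'at dusk'.
(c) Not entailed — the passage has Kai translating the manuscript, not Marco.
(d) Entailed — this follows by dropping conjuncts from the translating event's description.
(e) Not entailed — Kai translated the manuscript, not the broth; the broth belongs to the buttering event.
(f) Entailed — the original entails any weakening of itself; this just generalizes the patient.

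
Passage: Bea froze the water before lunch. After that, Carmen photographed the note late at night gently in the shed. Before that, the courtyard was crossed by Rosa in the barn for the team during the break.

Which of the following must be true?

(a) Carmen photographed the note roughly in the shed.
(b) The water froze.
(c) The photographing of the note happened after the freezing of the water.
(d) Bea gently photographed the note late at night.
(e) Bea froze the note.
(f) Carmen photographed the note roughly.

(a) Not entailed — 'roughly' adds a manner not in (and inconsistent with) the original.
(b) Entailed — 'Bea froze the water' is causative; it entails the inchoative 'the water froze'.
(c) Entailed — the narrative places the freezing before the photographing.
(d) Not entailed — the passage has Carmen photographing the note, not Bea.
(e) Not entailed — Bea froze the water, not the note; the note belongs to the photographing event.
(f) Not entailed — 'roughly' adds a manner not in (and inconsistent with) the original.

(b), (c)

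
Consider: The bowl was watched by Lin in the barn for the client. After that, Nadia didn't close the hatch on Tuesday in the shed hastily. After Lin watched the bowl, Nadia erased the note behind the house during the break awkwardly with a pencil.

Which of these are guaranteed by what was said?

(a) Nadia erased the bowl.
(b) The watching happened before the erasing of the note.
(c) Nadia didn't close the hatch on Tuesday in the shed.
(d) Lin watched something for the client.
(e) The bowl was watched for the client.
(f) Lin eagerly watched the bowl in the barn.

(b), (d), (e)

(a) Not entailed — Nadia erased the note, not the bowl; the bowl belongs to the watching event.
(b) Entailed — the narrative places the watching before the erasing.
(c) Not entailed — dropping 'hastily' under negation is not valid — the original leaves open that Nadia closed the hatch some other way.
(d) Entailed — every conjunct here is already in the original watching event.
(e) Entailed — dropping 'in the barn' and generalizing the agent leaves a sub-description the original still satisfies.
(f) Not entailed — 'eagerly' adds information not in the original event.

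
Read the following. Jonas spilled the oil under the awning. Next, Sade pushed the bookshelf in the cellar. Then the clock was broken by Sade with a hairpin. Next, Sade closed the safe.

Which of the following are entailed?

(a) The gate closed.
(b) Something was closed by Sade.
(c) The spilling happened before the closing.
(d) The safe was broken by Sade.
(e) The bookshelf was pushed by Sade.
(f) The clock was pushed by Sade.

(b), (c), (e)

(a) Not entailed — the safe is what closed, not the gate.
(b) Entailed — every conjunct here is already in the original closing event.
(c) Entailed — the narrative places the spilling before the closing.
(d) Not entailed — Sade broke the clock, not the safe; the safe belongs to the closing event.
(e) Entailed — the original entails any weakening of itself; this just drops 'in the cellar'.
(f) Not entailed — Sade pushed the bookshelf, not the clock; the clock belongs to the breaking event.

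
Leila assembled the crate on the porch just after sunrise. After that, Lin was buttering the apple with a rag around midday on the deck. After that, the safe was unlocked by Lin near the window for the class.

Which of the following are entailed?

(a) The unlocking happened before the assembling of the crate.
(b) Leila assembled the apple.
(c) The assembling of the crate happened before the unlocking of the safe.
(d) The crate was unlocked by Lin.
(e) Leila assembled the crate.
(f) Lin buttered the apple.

(a) Not entailed — the narrative places the assembling before the unlocking, not after.
(b) Not entailed — Leila assembled the crate, not the apple; the apple belongs to the buttering event.
(c) Entailed — the narrative places the assembling before the unlocking.
(d) Not entailed — Lin unlocked the safe, not the crate; the crate belongs to the assembling event.
(e) Entailed — every conjunct here is already in the original assembling event.
(f) Not entailed — 'was buttering' is progressive on an accomplishment; it does not entail the completed 'buttered'.

(c), (e)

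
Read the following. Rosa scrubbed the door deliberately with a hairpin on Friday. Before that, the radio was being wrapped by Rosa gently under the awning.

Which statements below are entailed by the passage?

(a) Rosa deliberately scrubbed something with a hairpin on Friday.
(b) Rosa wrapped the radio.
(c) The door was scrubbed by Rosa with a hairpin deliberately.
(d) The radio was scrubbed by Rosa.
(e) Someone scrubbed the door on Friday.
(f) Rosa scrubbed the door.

(a) Entailed — generalizing the patient leaves a sub-description the original still satisfies.
(b) Not entailed — 'was wrapping' is progressive on an accomplishment; it does not entail the completed 'wrapped'.
(c) Entailed — dropping 'on Friday' leaves a sub-description the original still satisfies.
(d) Not entailed — Rosa scrubbed the door, not the radio; the radio belongs to the wrapping event.
(e) Entailed — this follows by dropping conjuncts from the scrubbing event's description.
(f) Entailed — every conjunct here is already in the original scrubbing event.

(a), (c), (e), (f)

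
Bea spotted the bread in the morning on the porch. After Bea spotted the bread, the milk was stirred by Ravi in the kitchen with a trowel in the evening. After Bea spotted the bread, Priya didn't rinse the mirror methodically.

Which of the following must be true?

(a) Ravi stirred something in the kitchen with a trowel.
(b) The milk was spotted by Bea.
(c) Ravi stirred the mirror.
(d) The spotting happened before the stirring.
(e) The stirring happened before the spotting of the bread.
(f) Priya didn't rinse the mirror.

(a) Entailed — every conjunct here is already in the original stirring event.
(b) Not entailed — Bea spotted the bread, not the milk; the milk belongs to the stirring event.
(c) Not entailed — Ravi stirred the milk, not the mirror; the mirror belongs to the rinsing event.
(d) Entailed — the narrative places the spotting before the stirring.
(e) Not entailed — the narrative places the spotting before the stirring, not after.
(f) Not entailed — dropping 'methodically' under negation is not valid — the original leaves open that Priya rinsed the mirror some other way.

(a), (d)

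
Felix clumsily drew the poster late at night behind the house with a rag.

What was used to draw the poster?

a rag

'with a rag' marks the instrument of the drawing event.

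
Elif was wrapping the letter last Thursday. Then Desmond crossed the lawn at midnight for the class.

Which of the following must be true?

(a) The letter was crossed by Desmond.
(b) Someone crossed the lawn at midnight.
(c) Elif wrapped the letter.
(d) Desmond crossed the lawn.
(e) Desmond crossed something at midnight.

(b), (d), (e)

(a) Not entailed — Desmond crossed the lawn, not the letter; the letter belongs to the wrapping event.
(b) Entailed — the original entails any weakening of itself; this just drops 'for the class' and generalizes the agent.
(c) Not entailed — 'was wrapping' is progressive on an accomplishment; it does not entail the completed 'wrapped'.
(d) Entailed — the original entails any weakening of itself; this just drops 'at midnight', 'for the class'.
(e) Entailed — this follows by dropping conjuncts from the crossing event's description.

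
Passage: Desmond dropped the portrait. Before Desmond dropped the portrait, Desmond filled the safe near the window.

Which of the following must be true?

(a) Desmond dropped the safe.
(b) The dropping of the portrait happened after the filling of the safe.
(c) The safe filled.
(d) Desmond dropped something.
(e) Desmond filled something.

(a) Not entailed — Desmond dropped the portrait, not the safe; the safe belongs to the filling event.
(b) Entailed — the narrative places the filling before the dropping.
(c) Entailed — 'Desmond filled the safe' is causative; it entails the inchoative 'the safe filled'.
(d) Entailed — generalizing the patient leaves a sub-description the original still satisfies.
(e) Entailed — every conjunct here is already in the original filling event.

(b), (c), (d), (e)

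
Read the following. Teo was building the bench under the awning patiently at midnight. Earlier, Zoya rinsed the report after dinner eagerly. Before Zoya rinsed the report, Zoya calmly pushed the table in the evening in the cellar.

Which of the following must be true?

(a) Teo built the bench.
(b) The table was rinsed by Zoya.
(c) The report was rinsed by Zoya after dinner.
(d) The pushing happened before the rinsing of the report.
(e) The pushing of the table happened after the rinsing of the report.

(a) Not entailed — 'was building' is progressive on an accomplishment; it does not entail the completed 'built'.
(b) Not entailed — Zoya rinsed the report, not the table; the table belongs to the pushing event.
(c) Entailed — dropping 'eagerly' leaves a sub-description the original still satisfies.
(d) Entailed — the narrative places the pushing before the rinsing.
(e) Not entailed — the narrative places the pushing before the rinsing, not after.

(c), (d)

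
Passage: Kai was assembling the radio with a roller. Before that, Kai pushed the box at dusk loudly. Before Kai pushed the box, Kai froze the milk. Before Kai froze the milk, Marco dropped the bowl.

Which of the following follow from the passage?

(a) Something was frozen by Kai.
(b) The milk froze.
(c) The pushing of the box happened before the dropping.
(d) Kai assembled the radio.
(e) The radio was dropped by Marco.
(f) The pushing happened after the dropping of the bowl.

(a) Entailed — generalizing the patient leaves a sub-description the original still satisfies.
(b) Entailed — 'Kai froze the milk' is causative; it entails the inchoative 'the milk froze'.
(c) Not entailed — the narrative places the dropping before the pushing, not after.
(d) Not entailed — 'was assembling' is progressive on an accomplishment; it does not entail the completed 'assembled'.
(e) Not entailed — Marco dropped the bowl, not the radio; the radio belongs to the assembling event.
(f) Entailed — the narrative places the dropping before the pushing.

(a), (b), (f)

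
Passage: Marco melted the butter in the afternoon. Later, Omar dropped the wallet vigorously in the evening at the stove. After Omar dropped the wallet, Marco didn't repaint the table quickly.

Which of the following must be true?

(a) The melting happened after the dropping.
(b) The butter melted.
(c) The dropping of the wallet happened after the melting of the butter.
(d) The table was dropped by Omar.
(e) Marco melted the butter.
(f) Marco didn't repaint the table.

(b), (c), (e)

(a) Not entailed — the narrative places the melting before the dropping, not after.
(b) Entailed — 'Marco melted the butter' is causative; it entails the inchoative 'the butter melted'.
(c) Entailed — the narrative places the melting before the dropping.
(d) Not entailed — Omar dropped the wallet, not the table; the table belongs to the repainting event.
(e) Entailed — every conjunct here is already in the original melting event.
(f) Not entailed — dropping 'quickly' under negation is not valid — the original leaves open that Marco repainted the table some other way.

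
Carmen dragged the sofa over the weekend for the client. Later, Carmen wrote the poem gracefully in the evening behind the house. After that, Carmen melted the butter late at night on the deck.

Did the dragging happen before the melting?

yes

The narrative orders the dragging before the melting.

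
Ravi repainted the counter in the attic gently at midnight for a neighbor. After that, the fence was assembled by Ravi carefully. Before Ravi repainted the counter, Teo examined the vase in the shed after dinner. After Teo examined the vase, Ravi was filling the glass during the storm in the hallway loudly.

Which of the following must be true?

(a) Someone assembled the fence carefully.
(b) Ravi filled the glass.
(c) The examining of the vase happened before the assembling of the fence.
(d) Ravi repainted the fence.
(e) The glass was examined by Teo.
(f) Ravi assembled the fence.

(a) Entailed — generalizing the agent leaves a sub-description the original still satisfies.
(b) Not entailed — 'was filling' is progressive on an accomplishment; it does not entail the completed 'filled'.
(c) Entailed — the narrative places the examining before the assembling.
(d) Not entailed — Ravi repainted the counter, not the fence; the fence belongs to the assembling event.
(e) Not entailed — Teo examined the vase, not the glass; the glass belongs to the filling event.
(f) Entailed — the original entails any weakening of itself; this just drops 'carefully'.

(a), (c), (f)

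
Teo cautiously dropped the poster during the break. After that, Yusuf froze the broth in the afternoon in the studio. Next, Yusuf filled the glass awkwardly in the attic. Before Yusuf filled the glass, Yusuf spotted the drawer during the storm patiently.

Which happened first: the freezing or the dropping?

the dropping

The connectives place the dropping before the freezing.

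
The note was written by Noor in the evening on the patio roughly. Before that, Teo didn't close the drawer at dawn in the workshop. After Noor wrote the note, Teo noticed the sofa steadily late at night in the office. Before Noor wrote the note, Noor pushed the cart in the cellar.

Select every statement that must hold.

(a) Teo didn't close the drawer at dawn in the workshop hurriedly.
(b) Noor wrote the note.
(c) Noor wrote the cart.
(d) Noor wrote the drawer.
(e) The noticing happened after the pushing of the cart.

(a) Entailed — under negation, adding a further restriction is entailed: if no such closing event occurred, none occurred hurriedly either.
(b) Entailed — dropping 'in the evening', 'roughly', 'on the patio' leaves a sub-description the original still satisfies.
(c) Not entailed — Noor wrote the note, not the cart; the cart belongs to the pushing event.
(d) Not entailed — Noor wrote the note, not the drawer; the drawer belongs to the closing event.
(e) Entailed — the narrative places the pushing before the noticing.

(a), (b), (e)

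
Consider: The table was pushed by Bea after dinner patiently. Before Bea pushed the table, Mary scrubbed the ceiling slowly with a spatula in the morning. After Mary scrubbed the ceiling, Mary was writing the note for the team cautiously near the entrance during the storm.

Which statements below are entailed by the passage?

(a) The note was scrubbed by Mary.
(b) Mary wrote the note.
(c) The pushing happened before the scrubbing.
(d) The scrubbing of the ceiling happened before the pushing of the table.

(a) Not entailed — Mary scrubbed the ceiling, not the note; the note belongs to the writing event.
(b) Not entailed — 'was writing' is progressive on an accomplishment; it does not entail the completed 'wrote'.
(c) Not entailed — the narrative places the scrubbing before the pushing, not after.
(d) Entailed — the narrative places the scrubbing before the pushing.

(d)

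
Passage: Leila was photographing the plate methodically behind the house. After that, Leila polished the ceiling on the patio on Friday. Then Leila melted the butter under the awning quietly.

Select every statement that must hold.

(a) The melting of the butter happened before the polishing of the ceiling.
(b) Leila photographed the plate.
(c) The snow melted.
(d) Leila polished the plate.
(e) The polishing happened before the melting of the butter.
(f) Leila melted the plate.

(e)

(a) Not entailed — the narrative places the polishing before the melting, not after.
(b) Not entailed — 'was photographing' is progressive on an accomplishment; it does not entail the completed 'photographed'.
(c) Not entailed — the butter is what melted, not the snow.
(d) Not entailed — Leila polished the ceiling, not the plate; the plate belongs to the photographing event.
(e) Entailed — the narrative places the polishing before the melting.
(f) Not entailed — Leila melted the butter, not the plate; the plate belongs to the photographing event.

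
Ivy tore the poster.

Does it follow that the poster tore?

yes

'Ivy tore the poster' is the causative; it entails the inchoative 'the poster tore'.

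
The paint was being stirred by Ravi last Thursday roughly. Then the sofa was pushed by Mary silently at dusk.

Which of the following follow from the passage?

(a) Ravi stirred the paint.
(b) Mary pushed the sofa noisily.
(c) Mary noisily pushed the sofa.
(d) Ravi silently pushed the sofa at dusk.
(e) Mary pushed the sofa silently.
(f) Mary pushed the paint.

(a) Entailed — 'stir' is an activity; 'was stirring' entails that some stirring happened, so 'stirred' holds.
(b) Not entailed — 'noisily' adds a manner not in (and inconsistent with) the original.
(c) Not entailed — 'noisily' adds a manner not in (and inconsistent with) the original.
(d) Not entailed — the passage has Mary pushing the sofa, not Ravi.
(e) Entailed — the original entails any weakening of itself; this just drops 'at dusk'.
(f) Not entailed — Mary pushed the sofa, not the paint; the paint belongs to the stirring event.

(a), (e)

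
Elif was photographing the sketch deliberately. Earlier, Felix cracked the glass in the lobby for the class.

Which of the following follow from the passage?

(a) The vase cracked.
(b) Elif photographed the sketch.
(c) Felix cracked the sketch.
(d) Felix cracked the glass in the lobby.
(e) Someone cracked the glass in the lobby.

(d), (e)

(a) Not entailed — the glass is what cracked, not the vase.
(b) Not entailed — 'was photographing' is progressive on an accomplishment; it does not entail the completed 'photographed'.
(c) Not entailed — Felix cracked the glass, not the sketch; the sketch belongs to the photographing event.
(d) Entailed — this follows by dropping conjuncts from the cracking event's description.
(e) Entailed — dropping 'for the class' and generalizing the agent leaves a sub-description the original still satisfies.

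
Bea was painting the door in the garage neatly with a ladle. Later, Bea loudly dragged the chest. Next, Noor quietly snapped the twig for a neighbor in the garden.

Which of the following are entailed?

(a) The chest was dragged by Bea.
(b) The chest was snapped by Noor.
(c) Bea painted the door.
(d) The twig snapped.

(a), (d)

(a) Entailed — this follows by dropping conjuncts from the dragging event's description.
(b) Not entailed — Noor snapped the twig, not the chest; the chest belongs to the dragging event.
(c) Not entailed — 'was painting' is progressive on an accomplishment; it does not entail the completed 'painted'.
(d) Entailed — 'Noor snapped the twig' is causative; it entails the inchoative 'the twig snapped'.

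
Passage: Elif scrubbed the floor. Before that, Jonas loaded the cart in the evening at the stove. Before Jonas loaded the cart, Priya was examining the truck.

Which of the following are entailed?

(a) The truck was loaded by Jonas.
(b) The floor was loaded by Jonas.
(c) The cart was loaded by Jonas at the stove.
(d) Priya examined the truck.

(c), (d)

(a) Not entailed — Jonas loaded the cart, not the truck; the truck belongs to the examining event.
(b) Not entailed — Jonas loaded the cart, not the floor; the floor belongs to the scrubbing event.
(c) Entailed — dropping 'in the evening' leaves a sub-description the original still satisfies.
(d) Entailed — 'examine' is an activity; 'was examining' entails that some examining happened, so 'examined' holds.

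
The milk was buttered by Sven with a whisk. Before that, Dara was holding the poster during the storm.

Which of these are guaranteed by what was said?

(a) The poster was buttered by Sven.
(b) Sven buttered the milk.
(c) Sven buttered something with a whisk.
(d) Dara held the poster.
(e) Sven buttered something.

(b), (c), (d), (e)

(a) Not entailed — Sven buttered the milk, not the poster; the poster belongs to the holding event.
(b) Entailed — dropping 'with a whisk' leaves a sub-description the original still satisfies.
(c) Entailed — generalizing the patient leaves a sub-description the original still satisfies.
(d) Entailed — 'hold' is an activity; 'was holding' entails that some holding happened, so 'held' holds.
(e) Entailed — dropping 'with a whisk' and generalizing the patient leaves a sub-description the original still satisfies.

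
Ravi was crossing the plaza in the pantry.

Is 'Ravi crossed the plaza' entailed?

no

'was crossing' is progressive; for an accomplishment like 'cross the plaza', it doesn't entail completion.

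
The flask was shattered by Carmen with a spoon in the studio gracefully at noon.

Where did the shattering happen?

in the studio

'in the studio' marks the location of the shattering event.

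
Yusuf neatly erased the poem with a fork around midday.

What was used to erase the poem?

a fork

'with a fork' marks the instrument of the erasing event.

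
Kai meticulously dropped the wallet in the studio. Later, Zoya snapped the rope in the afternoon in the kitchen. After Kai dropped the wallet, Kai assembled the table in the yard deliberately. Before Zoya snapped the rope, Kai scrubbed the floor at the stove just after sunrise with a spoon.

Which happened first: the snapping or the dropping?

The connectives place the dropping before the snapping.

the dropping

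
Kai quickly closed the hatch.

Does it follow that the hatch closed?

yes

'Kai closed the hatch' is the causative; it entails the inchoative 'the hatch closed'.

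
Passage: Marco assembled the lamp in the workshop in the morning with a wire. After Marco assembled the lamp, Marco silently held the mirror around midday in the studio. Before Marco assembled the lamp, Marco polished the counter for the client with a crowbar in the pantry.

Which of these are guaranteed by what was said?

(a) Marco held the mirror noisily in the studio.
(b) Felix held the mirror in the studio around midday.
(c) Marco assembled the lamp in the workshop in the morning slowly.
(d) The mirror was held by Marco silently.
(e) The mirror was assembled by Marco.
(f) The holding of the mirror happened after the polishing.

(d), (f)

(a) Not entailed — 'noisily' adds a manner not in (and inconsistent with) the original.
(b) Not entailed — the passage has Marco holding the mirror, not Felix.
(c) Not entailed — 'slowly' adds information not in the original event.
(d) Entailed — this follows by dropping conjuncts from the holding event's description.
(e) Not entailed — Marco assembled the lamp, not the mirror; the mirror belongs to the holding event.
(f) Entailed — the narrative places the polishing before the holding.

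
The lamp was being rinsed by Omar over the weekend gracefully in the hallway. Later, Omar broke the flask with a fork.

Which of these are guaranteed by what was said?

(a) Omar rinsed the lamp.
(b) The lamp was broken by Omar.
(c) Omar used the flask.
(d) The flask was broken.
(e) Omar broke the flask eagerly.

(a) Entailed — 'rinse' is an activity; 'was rinsing' entails that some rinsing happened, so 'rinsed' holds.
(b) Not entailed — Omar broke the flask, not the lamp; the lamp belongs to the rinsing event.
(c) Not entailed — the flask is the patient, not an instrument — Omar used a fork.
(d) Entailed — the original entails any weakening of itself; this just drops 'with a fork' and generalizes the agent.
(e) Not entailed — 'eagerly' adds information not in the original event.

(a), (d)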